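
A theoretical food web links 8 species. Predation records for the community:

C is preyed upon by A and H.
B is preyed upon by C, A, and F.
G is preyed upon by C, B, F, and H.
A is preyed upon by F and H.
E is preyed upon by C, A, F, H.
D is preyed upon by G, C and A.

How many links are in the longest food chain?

One longest chain: D → G → B → C → A → H.
It has 6 species and 5 links.

5 links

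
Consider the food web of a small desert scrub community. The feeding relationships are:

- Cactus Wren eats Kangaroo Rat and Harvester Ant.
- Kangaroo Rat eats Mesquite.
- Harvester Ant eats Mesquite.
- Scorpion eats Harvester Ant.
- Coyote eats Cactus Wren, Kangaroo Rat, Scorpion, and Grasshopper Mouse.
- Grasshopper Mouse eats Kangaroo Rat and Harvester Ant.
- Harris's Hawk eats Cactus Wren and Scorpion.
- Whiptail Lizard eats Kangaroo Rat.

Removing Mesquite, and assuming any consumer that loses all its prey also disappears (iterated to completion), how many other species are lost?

8

Remove Mesquite.
Round 1: Harvester Ant (all prey gone), Kangaroo Rat (all prey gone) → extinct.
Round 2: Whiptail Lizard (all prey gone), Grasshopper Mouse (all prey gone), Scorpion (all prey gone), Cactus Wren (all prey gone) → extinct.
Round 3: Coyote (all prey gone), Harris's Hawk (all prey gone) → extinct.
No further losses. Total secondary extinctions: 8.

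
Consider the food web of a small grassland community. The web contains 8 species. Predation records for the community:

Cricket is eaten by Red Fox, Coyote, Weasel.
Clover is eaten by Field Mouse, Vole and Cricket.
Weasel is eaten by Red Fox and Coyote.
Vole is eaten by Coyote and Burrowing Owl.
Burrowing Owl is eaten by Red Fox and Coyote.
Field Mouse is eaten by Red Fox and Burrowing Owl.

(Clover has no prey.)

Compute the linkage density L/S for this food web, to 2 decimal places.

There are L = 14 links among S = 8 species.
L/S = 14/8 = 1.7500 ≈ 1.75.

L/S = 1.75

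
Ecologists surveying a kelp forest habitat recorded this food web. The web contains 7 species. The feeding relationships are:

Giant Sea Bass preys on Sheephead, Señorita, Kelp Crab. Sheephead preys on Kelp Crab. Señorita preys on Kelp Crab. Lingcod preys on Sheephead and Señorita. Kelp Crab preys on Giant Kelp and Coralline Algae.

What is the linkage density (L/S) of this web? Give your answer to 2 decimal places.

L/S = 1.29

There are L = 9 links among S = 7 species.
L/S = 9/7 = 1.2857 ≈ 1.29.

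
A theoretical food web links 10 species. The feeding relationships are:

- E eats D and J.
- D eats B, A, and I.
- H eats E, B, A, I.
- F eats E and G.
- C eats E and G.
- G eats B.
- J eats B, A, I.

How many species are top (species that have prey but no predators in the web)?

3

Top species (has prey, but nothing eats it): H, F, C.
Count: 3.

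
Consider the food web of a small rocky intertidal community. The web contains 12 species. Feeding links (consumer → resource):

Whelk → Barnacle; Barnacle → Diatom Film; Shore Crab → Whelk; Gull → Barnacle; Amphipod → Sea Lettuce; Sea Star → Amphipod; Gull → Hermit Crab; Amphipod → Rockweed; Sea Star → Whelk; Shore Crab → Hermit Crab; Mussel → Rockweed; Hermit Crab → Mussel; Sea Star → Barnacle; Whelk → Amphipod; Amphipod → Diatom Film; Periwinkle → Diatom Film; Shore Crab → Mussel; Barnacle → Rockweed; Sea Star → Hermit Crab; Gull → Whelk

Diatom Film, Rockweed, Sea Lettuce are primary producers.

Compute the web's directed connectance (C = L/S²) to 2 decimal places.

C = 0.14

The web has S = 12 species and L = 20 feeding links.
C = L / S² = 20 / 144 = 0.1389 ≈ 0.14.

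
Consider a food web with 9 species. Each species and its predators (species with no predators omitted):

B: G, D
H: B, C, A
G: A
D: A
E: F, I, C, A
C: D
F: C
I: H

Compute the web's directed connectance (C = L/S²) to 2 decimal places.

C = 0.17

The web has S = 9 species and L = 14 feeding links.
C = L / S² = 14 / 81 = 0.1728 ≈ 0.17.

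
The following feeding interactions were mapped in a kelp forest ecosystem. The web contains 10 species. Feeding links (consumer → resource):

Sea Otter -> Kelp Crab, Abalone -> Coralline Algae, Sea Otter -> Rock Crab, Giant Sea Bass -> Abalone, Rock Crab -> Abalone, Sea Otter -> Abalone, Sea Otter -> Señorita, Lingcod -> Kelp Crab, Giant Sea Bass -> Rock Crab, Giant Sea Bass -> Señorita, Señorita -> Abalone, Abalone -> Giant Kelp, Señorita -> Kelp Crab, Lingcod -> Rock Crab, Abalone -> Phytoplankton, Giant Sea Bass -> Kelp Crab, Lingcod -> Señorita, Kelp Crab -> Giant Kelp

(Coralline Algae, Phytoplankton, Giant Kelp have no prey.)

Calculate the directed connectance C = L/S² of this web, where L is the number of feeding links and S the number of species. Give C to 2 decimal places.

C = 0.18

The web has S = 10 species and L = 18 feeding links.
C = L / S² = 18 / 100 = 0.1800 ≈ 0.18.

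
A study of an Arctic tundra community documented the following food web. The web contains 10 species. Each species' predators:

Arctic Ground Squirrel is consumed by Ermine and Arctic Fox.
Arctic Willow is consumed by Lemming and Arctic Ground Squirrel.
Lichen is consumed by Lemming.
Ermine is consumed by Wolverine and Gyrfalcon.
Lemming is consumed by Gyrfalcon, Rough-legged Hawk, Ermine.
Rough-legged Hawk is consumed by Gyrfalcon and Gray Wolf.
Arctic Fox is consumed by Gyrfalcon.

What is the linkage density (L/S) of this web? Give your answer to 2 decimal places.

There are L = 13 links among S = 10 species.
L/S = 13/10 = 1.3000 ≈ 1.30.

L/S = 1.30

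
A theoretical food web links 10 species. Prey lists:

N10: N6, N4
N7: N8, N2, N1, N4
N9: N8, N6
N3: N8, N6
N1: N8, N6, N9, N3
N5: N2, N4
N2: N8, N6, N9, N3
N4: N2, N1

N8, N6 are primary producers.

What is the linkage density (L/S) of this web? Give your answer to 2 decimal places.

L/S = 2.20

There are L = 22 links among S = 10 species.
L/S = 22/10 = 2.2000 ≈ 2.20.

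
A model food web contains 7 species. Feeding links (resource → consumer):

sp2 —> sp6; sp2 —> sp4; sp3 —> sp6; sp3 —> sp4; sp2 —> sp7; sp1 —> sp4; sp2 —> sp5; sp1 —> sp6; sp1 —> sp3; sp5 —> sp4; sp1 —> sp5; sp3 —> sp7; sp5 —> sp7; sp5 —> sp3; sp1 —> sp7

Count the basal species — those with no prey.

Basal species (no prey listed): sp2, sp1.
Count: 2.

2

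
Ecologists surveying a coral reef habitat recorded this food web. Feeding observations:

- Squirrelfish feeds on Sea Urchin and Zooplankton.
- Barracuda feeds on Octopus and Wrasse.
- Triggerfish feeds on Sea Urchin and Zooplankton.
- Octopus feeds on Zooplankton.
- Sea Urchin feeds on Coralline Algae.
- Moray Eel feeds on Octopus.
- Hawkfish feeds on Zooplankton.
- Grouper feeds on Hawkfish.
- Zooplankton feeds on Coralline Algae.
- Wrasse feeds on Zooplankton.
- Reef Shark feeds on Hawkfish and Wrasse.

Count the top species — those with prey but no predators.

Top species (has prey, but nothing eats it): Squirrelfish, Triggerfish, Reef Shark, Barracuda, Grouper, Moray Eel.
Count: 6.

6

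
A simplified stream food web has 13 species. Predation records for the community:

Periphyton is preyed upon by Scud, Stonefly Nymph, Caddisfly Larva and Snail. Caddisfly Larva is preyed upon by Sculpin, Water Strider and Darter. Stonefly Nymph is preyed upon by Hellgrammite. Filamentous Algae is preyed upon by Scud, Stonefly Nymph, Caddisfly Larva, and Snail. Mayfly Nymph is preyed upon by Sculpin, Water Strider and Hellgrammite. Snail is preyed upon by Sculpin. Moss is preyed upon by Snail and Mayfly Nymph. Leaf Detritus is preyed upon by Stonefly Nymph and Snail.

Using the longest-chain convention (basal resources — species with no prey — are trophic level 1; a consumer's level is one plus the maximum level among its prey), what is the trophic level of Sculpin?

Trophic level 3

Moss has no prey (basal) → level 1.
Mayfly Nymph eats Moss → level 2.
Sculpin eats Mayfly Nymph (level 2); other prey at levels: Snail 2, Caddisfly Larva 2 → level 3.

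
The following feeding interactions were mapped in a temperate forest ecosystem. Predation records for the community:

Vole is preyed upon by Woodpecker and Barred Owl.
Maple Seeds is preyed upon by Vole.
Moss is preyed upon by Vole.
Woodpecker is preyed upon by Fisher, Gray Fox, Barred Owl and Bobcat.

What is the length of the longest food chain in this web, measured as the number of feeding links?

3 links

One longest chain: Moss → Vole → Woodpecker → Bobcat.
It has 4 species and 3 links.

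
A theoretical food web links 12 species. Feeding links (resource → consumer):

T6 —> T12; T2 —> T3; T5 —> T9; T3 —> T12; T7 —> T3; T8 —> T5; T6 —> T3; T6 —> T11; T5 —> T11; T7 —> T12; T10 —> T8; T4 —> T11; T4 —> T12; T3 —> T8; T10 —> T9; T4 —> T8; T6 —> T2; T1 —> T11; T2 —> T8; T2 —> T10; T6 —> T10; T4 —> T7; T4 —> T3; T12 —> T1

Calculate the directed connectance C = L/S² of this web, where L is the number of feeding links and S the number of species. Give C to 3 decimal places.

C = 0.167

The web has S = 12 species and L = 24 feeding links.
C = L / S² = 24 / 144 = 0.1667 ≈ 0.167.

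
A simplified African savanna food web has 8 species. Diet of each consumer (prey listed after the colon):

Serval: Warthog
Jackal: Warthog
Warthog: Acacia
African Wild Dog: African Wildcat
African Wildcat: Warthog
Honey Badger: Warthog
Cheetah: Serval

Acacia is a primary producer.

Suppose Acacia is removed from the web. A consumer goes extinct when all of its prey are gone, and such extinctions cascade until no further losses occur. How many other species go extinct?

7

Remove Acacia.
Round 1: Warthog (all prey gone) → extinct.
Round 2: Serval (all prey gone), Honey Badger (all prey gone), Jackal (all prey gone), African Wildcat (all prey gone) → extinct.
Round 3: Cheetah (all prey gone), African Wild Dog (all prey gone) → extinct.
No further losses. Total secondary extinctions: 7.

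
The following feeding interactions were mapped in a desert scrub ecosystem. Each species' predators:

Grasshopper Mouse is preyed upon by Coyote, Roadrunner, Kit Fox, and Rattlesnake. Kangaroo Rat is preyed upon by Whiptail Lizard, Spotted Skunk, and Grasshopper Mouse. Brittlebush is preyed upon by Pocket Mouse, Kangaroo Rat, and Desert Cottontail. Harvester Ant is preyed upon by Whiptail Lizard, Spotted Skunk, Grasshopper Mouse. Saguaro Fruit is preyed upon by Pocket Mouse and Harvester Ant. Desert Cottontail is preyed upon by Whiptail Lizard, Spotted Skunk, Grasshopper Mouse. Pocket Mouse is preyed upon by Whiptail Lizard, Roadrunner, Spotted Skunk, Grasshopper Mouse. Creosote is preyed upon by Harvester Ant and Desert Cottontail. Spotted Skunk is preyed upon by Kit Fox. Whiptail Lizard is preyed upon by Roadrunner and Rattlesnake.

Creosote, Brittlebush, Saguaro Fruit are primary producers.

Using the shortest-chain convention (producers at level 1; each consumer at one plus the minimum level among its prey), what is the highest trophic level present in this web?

4

Producers (level 1): Creosote, Brittlebush, Saguaro Fruit.
Following each consumer down to its lowest-level prey: Brittlebush → Kangaroo Rat → Whiptail Lizard → Rattlesnake (levels 1 through 4).
All prey of Rattlesnake (Whiptail Lizard 3, Grasshopper Mouse 3) are at level 3 or above, so Rattlesnake is at level 1 + 3 = 4.
Every consumer has at least one prey at level 3 or below, so none exceeds level 4.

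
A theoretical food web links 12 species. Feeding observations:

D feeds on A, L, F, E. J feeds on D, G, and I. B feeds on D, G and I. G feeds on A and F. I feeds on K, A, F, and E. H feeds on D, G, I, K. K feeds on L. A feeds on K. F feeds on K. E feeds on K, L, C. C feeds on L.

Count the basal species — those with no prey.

1

Basal species (no prey listed): L.
Count: 1.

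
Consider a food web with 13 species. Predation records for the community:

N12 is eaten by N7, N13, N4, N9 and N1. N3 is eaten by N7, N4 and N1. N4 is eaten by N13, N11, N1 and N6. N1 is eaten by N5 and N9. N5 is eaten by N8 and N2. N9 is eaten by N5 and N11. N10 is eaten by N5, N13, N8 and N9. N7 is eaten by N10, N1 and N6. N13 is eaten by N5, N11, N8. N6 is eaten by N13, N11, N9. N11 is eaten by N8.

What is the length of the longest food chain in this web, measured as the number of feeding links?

5 links

One longest chain: N12 → N4 → N6 → N9 → N11 → N8.
It has 6 species and 5 links.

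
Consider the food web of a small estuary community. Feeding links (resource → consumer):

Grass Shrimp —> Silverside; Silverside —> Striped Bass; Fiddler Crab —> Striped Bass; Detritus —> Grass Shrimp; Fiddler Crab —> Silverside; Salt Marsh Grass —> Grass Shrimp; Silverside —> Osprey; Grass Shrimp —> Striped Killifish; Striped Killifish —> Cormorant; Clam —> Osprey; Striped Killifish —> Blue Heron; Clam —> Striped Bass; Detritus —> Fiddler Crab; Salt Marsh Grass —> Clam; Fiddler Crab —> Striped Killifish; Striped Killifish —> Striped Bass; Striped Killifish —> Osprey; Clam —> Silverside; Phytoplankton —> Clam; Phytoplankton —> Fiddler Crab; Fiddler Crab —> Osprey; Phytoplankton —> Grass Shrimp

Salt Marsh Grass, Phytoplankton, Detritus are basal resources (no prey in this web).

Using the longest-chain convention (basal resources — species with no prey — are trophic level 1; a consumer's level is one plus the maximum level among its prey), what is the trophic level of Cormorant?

Trophic level 4

Salt Marsh Grass has no prey (basal) → level 1.
Grass Shrimp eats Salt Marsh Grass (level 1); other prey at levels: Phytoplankton 1, Detritus 1 → level 2.
Striped Killifish eats Grass Shrimp (level 2); other prey at levels: Fiddler Crab 2 → level 3.
Cormorant eats Striped Killifish → level 4.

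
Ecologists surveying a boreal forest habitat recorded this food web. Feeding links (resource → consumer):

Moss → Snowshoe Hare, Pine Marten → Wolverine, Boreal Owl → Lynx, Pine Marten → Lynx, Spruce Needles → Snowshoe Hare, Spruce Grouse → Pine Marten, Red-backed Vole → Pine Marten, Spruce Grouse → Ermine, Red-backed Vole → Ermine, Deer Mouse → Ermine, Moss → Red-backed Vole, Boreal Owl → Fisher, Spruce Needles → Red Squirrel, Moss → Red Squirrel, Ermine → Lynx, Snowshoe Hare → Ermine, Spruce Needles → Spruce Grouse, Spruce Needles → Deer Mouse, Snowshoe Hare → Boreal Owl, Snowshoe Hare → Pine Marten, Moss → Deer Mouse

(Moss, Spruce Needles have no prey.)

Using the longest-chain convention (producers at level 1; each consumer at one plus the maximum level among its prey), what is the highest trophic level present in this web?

4

Producers (level 1): Moss, Spruce Needles.
Moss → Snowshoe Hare → Boreal Owl → Lynx gives Lynx level 4.
No species has a prey at level 4, so no species reaches level 5.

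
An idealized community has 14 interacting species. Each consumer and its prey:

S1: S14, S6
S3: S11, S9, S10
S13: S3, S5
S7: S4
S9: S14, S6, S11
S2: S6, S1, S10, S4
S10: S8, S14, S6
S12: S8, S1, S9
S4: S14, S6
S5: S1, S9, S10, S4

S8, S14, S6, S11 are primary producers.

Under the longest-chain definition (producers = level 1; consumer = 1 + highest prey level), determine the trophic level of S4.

Trophic level 2

S14 is a producer → level 1.
S4 eats S14 (level 1); other prey at levels: S6 1 → level 2.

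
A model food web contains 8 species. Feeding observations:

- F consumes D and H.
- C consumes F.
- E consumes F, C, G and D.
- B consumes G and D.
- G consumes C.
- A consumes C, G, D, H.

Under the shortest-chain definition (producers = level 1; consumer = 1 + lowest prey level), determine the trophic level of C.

H is a producer → level 1.
F eats H → level 2.
C eats F → level 3.
No prey of C is below level 2, so 3 is the minimum.

Trophic level 3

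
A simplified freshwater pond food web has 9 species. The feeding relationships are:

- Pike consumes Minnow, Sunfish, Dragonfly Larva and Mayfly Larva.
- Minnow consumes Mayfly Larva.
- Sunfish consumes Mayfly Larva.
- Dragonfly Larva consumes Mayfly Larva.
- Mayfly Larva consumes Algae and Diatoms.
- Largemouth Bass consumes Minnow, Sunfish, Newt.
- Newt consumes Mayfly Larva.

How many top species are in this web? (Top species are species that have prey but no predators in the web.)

2

Top species (has prey, but nothing eats it): Pike, Largemouth Bass.
Count: 2.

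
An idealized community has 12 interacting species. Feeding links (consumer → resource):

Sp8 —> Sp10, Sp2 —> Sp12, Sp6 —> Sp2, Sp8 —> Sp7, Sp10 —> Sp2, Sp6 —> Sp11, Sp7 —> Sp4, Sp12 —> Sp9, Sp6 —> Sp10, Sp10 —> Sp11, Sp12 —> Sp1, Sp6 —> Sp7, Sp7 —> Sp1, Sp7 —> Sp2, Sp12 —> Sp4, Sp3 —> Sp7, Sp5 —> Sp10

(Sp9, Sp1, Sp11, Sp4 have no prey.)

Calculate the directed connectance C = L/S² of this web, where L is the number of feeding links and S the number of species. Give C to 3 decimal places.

C = 0.118

The web has S = 12 species and L = 17 feeding links.
C = L / S² = 17 / 144 = 0.1181 ≈ 0.118.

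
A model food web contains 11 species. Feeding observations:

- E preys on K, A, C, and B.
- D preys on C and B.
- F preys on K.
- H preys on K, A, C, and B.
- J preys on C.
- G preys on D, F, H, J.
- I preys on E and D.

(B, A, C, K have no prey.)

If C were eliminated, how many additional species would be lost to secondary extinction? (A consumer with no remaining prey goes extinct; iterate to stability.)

Remove C.
Round 1: J (all prey gone) → extinct.
No further losses. Total secondary extinctions: 1.

1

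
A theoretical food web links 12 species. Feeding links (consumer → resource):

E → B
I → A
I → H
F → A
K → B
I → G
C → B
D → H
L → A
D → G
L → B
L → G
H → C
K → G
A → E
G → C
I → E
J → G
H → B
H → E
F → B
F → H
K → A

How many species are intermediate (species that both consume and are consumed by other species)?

Intermediate species (has both prey and predators): C, E, H, A, G.
Count: 5.

5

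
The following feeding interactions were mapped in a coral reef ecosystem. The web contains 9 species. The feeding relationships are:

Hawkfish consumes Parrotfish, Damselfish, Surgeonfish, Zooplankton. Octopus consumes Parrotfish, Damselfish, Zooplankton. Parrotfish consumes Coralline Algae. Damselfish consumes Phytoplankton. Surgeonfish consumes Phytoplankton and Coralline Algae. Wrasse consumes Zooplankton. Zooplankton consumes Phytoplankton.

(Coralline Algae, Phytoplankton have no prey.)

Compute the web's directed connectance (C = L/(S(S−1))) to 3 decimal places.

C = 0.181

The web has S = 9 species and L = 13 feeding links.
C = L / (S(S−1)) = 13 / 72 = 0.1806 ≈ 0.181.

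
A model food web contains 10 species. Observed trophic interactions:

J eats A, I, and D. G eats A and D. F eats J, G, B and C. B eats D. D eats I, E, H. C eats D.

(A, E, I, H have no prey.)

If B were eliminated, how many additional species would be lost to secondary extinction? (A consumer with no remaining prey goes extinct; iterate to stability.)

Remove B.
Every predator of it retains at least one other prey: F still has J, C, G.
No consumer loses all prey, so no secondary extinctions occur.

0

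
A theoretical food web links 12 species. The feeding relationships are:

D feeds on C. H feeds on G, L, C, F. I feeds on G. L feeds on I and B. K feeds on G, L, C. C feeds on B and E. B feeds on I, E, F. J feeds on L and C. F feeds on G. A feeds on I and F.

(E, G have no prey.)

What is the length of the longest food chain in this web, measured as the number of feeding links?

4 links

One longest chain: G → I → B → C → K.
It has 5 species and 4 links.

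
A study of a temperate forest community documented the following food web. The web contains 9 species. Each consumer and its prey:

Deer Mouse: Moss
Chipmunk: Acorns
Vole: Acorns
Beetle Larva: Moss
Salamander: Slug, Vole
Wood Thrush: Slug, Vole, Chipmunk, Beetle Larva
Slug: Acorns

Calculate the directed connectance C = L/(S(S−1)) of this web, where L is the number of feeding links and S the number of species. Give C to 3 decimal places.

C = 0.153

The web has S = 9 species and L = 11 feeding links.
C = L / (S(S−1)) = 11 / 72 = 0.1528 ≈ 0.153.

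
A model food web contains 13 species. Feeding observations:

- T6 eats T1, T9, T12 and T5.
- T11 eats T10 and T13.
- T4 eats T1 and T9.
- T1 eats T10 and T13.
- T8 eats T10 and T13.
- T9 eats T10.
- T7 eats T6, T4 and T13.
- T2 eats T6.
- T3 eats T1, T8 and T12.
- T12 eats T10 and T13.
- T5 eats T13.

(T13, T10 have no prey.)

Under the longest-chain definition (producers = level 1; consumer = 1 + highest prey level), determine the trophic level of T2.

Trophic level 4

T13 is a producer → level 1.
T5 eats T13 → level 2.
T6 eats T5 (level 2); other prey at levels: T1 2, T12 2, T9 2 → level 3.
T2 eats T6 → level 4.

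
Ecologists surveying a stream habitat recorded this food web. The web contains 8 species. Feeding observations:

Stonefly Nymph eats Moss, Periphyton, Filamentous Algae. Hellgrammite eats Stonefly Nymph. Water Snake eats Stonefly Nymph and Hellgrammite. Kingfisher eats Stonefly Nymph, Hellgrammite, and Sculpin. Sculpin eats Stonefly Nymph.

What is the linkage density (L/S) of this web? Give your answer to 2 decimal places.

L/S = 1.25

There are L = 10 links among S = 8 species.
L/S = 10/8 = 1.2500 ≈ 1.25.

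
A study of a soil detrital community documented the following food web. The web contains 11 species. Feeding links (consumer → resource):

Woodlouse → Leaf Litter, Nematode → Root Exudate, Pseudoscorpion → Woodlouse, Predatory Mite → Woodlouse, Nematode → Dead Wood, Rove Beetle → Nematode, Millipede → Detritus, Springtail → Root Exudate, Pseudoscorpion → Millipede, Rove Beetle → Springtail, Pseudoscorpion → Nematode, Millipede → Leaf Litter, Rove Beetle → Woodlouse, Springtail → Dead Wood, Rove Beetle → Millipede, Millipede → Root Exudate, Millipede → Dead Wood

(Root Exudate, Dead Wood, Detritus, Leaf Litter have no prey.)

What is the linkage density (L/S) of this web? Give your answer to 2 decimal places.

L/S = 1.55

There are L = 17 links among S = 11 species.
L/S = 17/11 = 1.5455 ≈ 1.55.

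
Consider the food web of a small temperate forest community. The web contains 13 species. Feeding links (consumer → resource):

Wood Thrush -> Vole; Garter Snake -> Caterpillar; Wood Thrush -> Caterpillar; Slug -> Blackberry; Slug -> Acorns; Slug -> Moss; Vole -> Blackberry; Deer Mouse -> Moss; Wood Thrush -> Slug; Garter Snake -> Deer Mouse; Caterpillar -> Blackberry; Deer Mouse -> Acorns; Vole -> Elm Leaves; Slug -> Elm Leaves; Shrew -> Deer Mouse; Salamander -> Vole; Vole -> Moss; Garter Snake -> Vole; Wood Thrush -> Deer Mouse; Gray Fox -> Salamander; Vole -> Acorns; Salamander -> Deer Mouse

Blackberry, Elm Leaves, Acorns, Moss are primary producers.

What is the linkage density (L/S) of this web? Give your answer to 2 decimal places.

L/S = 1.69

There are L = 22 links among S = 13 species.
L/S = 22/13 = 1.6923 ≈ 1.69.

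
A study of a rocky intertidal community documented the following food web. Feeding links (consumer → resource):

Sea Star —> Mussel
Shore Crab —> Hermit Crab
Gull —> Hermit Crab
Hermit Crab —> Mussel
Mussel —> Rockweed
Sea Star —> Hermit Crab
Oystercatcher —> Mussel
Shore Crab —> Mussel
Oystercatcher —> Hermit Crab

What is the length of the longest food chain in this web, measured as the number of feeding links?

3 links

One longest chain: Rockweed → Mussel → Hermit Crab → Shore Crab.
It has 4 species and 3 links.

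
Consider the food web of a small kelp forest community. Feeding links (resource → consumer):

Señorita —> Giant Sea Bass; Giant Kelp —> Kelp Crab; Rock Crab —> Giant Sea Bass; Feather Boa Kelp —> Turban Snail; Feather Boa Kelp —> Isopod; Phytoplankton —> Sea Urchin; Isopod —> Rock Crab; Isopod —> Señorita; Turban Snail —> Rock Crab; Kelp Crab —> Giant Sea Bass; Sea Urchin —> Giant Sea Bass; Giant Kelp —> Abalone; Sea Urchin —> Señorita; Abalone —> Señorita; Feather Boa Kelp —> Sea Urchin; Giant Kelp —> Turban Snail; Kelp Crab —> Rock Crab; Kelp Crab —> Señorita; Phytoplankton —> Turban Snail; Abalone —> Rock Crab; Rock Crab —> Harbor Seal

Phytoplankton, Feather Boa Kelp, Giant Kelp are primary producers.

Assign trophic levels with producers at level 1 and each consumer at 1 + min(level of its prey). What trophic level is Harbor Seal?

Feather Boa Kelp is a producer → level 1.
Isopod eats Feather Boa Kelp → level 2.
Rock Crab eats Isopod → level 3.
Harbor Seal eats Rock Crab → level 4.
No prey of Harbor Seal is below level 3, so 4 is the minimum.

Trophic level 4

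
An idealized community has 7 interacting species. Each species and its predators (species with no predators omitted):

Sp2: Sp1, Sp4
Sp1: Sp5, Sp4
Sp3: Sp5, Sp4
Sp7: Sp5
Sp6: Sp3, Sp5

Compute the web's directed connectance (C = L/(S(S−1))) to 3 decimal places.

The web has S = 7 species and L = 9 feeding links.
C = L / (S(S−1)) = 9 / 42 = 0.2143 ≈ 0.214.

C = 0.214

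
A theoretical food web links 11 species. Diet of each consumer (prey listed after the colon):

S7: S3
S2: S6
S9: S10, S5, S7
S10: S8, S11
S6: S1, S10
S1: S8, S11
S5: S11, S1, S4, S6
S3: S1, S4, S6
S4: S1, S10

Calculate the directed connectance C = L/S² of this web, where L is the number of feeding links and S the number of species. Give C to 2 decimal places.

C = 0.17

The web has S = 11 species and L = 20 feeding links.
C = L / S² = 20 / 121 = 0.1653 ≈ 0.17.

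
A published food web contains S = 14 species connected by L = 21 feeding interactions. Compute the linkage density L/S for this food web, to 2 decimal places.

There are L = 21 links among S = 14 species.
L/S = 21/14 = 1.5000 ≈ 1.50.

L/S = 1.50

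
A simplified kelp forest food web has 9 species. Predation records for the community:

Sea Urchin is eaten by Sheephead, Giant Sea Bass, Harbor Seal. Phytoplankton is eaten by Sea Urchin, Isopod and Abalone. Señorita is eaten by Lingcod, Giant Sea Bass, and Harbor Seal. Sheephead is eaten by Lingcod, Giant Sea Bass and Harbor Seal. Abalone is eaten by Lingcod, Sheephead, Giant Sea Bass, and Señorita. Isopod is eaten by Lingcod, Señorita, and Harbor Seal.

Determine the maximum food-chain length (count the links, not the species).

One longest chain: Phytoplankton → Isopod → Señorita → Harbor Seal.
It has 4 species and 3 links.

3 links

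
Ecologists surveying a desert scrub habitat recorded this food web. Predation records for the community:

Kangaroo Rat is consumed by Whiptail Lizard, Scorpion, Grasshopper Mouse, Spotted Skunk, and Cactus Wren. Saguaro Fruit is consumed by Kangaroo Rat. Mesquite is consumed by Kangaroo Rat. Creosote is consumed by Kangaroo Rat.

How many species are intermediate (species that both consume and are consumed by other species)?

1

Intermediate species (has both prey and predators): Kangaroo Rat.
Count: 1.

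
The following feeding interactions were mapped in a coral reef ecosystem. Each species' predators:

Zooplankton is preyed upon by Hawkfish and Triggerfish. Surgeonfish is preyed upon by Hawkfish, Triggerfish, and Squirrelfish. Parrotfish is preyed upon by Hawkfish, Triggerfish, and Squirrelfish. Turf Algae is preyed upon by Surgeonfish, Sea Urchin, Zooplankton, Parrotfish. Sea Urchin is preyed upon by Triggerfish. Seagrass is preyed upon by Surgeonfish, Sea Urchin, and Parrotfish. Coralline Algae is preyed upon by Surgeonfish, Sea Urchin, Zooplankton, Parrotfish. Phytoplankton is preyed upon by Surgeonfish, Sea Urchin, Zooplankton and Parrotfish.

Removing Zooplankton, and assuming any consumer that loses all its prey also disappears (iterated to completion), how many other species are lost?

0

Remove Zooplankton.
Every predator of it retains at least one other prey: Triggerfish still has Surgeonfish, Parrotfish, Sea Urchin; Hawkfish still has Surgeonfish, Parrotfish.
No consumer loses all prey, so no secondary extinctions occur.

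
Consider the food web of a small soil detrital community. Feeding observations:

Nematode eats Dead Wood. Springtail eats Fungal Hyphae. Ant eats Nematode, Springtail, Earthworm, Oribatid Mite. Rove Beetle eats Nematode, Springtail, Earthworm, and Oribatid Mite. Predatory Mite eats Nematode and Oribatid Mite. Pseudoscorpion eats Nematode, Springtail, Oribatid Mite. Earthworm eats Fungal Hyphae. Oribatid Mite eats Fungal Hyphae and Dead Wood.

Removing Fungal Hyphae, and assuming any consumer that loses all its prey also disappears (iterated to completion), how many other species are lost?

2

Remove Fungal Hyphae.
Round 1: Earthworm (all prey gone), Springtail (all prey gone) → extinct.
No further losses. Total secondary extinctions: 2.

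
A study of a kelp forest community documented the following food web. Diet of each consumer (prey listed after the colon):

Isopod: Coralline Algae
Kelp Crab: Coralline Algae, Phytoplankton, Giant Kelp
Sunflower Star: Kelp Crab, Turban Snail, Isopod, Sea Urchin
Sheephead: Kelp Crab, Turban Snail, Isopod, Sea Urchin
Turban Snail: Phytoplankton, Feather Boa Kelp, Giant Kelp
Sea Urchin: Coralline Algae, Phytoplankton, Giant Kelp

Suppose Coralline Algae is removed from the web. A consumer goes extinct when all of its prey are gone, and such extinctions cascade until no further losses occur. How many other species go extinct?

1

Remove Coralline Algae.
Round 1: Isopod (all prey gone) → extinct.
No further losses. Total secondary extinctions: 1.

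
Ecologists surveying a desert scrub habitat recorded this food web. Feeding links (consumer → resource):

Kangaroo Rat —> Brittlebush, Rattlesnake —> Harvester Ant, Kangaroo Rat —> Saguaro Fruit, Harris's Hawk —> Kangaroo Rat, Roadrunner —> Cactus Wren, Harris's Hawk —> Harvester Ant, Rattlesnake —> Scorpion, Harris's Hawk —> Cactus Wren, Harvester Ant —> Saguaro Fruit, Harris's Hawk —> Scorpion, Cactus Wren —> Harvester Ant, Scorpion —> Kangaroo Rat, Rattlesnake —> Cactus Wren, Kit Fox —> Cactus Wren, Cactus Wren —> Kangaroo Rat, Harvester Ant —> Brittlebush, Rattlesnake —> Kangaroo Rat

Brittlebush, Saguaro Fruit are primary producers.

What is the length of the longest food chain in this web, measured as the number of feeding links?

One longest chain: Brittlebush → Harvester Ant → Cactus Wren → Rattlesnake.
It has 4 species and 3 links.

3 links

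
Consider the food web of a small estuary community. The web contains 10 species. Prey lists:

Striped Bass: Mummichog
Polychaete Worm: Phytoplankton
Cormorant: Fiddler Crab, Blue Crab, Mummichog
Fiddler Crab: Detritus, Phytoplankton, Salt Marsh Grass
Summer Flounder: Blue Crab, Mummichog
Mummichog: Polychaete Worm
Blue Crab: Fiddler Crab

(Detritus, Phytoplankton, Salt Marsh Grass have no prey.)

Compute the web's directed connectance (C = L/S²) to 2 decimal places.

C = 0.12

The web has S = 10 species and L = 12 feeding links.
C = L / S² = 12 / 100 = 0.1200 ≈ 0.12.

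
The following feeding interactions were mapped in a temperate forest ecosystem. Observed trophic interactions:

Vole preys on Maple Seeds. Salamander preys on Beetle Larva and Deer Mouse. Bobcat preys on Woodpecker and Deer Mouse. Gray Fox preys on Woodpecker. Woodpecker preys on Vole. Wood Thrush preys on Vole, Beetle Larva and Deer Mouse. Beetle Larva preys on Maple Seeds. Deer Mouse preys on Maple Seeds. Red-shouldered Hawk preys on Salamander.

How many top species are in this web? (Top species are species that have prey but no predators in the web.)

Top species (has prey, but nothing eats it): Wood Thrush, Red-shouldered Hawk, Gray Fox, Bobcat.
Count: 4.

4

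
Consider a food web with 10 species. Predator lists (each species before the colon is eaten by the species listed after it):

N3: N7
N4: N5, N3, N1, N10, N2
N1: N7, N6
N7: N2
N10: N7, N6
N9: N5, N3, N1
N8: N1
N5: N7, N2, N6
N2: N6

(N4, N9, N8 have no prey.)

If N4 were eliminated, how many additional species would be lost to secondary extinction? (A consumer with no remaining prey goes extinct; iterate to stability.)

1

Remove N4.
Round 1: N10 (all prey gone) → extinct.
No further losses. Total secondary extinctions: 1.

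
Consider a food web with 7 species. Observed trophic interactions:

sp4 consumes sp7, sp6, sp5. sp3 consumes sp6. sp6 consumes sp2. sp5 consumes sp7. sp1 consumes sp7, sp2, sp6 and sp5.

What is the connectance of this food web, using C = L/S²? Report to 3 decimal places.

C = 0.204

The web has S = 7 species and L = 10 feeding links.
C = L / S² = 10 / 49 = 0.2041 ≈ 0.204.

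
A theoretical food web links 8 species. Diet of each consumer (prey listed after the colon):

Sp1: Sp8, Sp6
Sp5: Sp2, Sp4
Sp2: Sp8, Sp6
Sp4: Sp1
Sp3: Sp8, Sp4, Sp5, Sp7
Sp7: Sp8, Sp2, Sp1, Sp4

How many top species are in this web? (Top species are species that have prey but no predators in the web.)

1

Top species (has prey, but nothing eats it): Sp3.
Count: 1.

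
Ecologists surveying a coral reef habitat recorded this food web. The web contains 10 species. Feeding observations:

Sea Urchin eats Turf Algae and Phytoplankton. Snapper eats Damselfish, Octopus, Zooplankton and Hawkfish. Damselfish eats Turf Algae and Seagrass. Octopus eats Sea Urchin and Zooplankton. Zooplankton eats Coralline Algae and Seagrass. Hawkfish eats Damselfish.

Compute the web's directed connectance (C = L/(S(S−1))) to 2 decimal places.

The web has S = 10 species and L = 13 feeding links.
C = L / (S(S−1)) = 13 / 90 = 0.1444 ≈ 0.14.

C = 0.14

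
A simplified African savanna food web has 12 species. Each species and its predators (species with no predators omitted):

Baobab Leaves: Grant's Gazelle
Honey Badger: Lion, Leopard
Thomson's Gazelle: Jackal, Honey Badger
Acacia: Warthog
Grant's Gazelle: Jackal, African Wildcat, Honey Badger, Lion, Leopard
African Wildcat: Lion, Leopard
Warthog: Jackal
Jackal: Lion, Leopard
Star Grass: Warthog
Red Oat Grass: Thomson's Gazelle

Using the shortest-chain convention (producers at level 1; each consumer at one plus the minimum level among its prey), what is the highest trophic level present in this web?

Producers (level 1): Star Grass, Red Oat Grass, Acacia, Baobab Leaves.
Following each consumer down to its lowest-level prey: Baobab Leaves → Grant's Gazelle → Leopard (levels 1 through 3).
All prey of Leopard (Grant's Gazelle 2, African Wildcat 3, Honey Badger 3, Jackal 3) are at level 2 or above, so Leopard is at level 1 + 2 = 3.
Every consumer has at least one prey at level 2 or below, so none exceeds level 3.

3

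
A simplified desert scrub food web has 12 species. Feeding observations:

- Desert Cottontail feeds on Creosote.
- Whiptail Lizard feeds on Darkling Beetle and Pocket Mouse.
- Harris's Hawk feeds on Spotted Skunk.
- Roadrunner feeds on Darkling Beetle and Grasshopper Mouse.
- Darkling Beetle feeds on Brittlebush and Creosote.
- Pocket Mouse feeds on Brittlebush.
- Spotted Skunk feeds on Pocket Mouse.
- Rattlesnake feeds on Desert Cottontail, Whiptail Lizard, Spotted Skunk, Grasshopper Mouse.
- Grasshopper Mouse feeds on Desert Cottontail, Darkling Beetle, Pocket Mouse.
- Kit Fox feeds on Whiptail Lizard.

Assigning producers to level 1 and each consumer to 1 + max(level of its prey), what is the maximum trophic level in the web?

Producers (level 1): Brittlebush, Creosote.
Creosote → Desert Cottontail → Grasshopper Mouse → Roadrunner gives Roadrunner level 4.
No species has a prey at level 4, so no species reaches level 5.

4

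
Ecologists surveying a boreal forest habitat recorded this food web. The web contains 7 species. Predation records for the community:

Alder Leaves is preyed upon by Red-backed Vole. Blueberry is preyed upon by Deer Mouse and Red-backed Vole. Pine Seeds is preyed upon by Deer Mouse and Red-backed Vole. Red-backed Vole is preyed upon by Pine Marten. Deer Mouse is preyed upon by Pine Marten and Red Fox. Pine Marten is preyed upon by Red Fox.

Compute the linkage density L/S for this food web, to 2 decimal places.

L/S = 1.29

There are L = 9 links among S = 7 species.
L/S = 9/7 = 1.2857 ≈ 1.29.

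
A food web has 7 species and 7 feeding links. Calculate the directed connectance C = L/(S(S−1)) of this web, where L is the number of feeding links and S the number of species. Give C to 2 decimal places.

The web has S = 7 species and L = 7 feeding links.
C = L / (S(S−1)) = 7 / 42 = 0.1667 ≈ 0.17.

C = 0.17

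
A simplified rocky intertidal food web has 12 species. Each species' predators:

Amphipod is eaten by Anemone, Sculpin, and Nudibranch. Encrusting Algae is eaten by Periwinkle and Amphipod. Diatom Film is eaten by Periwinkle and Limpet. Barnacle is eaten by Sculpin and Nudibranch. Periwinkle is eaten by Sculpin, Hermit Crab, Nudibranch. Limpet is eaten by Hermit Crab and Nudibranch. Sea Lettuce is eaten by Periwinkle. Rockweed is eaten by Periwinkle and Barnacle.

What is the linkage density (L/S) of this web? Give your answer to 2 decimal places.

L/S = 1.42

There are L = 17 links among S = 12 species.
L/S = 17/12 = 1.4167 ≈ 1.42.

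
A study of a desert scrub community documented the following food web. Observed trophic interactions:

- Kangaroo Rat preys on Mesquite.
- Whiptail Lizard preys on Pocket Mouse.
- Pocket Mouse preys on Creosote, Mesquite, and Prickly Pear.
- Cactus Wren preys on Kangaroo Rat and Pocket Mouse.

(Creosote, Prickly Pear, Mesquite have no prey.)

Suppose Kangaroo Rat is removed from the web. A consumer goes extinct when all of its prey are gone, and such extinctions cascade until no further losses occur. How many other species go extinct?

0

Remove Kangaroo Rat.
Every predator of it retains at least one other prey: Cactus Wren still has Pocket Mouse.
No consumer loses all prey, so no secondary extinctions occur.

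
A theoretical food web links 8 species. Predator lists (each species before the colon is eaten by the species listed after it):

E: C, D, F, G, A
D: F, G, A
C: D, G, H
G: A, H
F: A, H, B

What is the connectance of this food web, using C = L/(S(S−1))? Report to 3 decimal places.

The web has S = 8 species and L = 16 feeding links.
C = L / (S(S−1)) = 16 / 56 = 0.2857 ≈ 0.286.

C = 0.286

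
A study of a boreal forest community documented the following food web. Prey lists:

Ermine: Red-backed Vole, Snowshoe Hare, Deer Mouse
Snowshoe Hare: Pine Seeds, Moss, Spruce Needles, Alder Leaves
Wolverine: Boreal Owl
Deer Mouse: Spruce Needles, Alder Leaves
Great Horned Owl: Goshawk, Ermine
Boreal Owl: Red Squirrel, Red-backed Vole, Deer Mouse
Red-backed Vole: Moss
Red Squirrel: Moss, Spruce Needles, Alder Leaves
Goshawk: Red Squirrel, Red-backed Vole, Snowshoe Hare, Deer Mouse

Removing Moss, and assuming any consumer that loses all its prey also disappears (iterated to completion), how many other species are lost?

1

Remove Moss.
Round 1: Red-backed Vole (all prey gone) → extinct.
No further losses. Total secondary extinctions: 1.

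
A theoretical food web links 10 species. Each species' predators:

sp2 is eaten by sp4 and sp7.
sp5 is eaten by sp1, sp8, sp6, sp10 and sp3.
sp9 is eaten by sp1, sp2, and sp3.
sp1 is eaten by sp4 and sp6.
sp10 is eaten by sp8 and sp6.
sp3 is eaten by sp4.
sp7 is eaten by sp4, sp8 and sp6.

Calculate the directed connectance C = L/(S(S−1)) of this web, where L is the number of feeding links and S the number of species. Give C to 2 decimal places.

C = 0.20

The web has S = 10 species and L = 18 feeding links.
C = L / (S(S−1)) = 18 / 90 = 0.2000 ≈ 0.20.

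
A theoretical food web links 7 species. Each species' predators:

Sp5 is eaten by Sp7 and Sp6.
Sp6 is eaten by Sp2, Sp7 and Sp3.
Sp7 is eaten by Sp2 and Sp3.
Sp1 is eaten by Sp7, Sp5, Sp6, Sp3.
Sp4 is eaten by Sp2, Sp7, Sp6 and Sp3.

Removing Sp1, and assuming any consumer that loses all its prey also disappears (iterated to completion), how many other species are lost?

1

Remove Sp1.
Round 1: Sp5 (all prey gone) → extinct.
No further losses. Total secondary extinctions: 1.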